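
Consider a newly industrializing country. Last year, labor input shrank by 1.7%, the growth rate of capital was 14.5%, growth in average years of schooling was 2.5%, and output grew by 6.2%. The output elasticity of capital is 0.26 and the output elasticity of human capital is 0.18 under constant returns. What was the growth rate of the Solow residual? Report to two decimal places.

Labor's share = 1 − 0.26 − 0.18 = 0.56.
Capital: 0.26 × 14.5 = 3.77 pp.
Average years of schooling: 0.18 × 2.5 = 0.45 pp.
Labor input: 0.56 × (-1.7) = -0.952 pp.
TFP growth = 6.2 − 3.268 = 2.932%.

The Solow residual growth was 2.93%.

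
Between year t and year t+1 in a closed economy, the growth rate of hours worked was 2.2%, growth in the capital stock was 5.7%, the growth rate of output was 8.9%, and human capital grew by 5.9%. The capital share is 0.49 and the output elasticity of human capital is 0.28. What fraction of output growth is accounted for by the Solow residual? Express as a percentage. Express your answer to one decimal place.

44.4%

Labor's share = 1 − 0.49 − 0.28 = 0.23.
The capital stock: 0.49 × 5.7 = 2.793 pp.
Human capital: 0.28 × 5.9 = 1.652 pp.
Hours worked: 0.23 × 2.2 = 0.506 pp.
TFP growth = 8.9 − 4.951 = 3.949%.
TFP share of growth = 3.949 / 8.9 × 100 = 44.371%.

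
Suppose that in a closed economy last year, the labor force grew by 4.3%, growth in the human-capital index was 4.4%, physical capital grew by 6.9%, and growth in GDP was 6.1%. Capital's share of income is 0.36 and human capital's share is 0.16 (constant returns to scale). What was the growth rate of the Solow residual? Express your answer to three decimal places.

Labor's share = 1 − 0.36 − 0.16 = 0.48.
Physical capital: 0.36 × 6.9 = 2.484 pp.
The human-capital index: 0.16 × 4.4 = 0.704 pp.
The labor force: 0.48 × 4.3 = 2.064 pp.
TFP growth = 6.1 − 5.252 = 0.848%.

0.848%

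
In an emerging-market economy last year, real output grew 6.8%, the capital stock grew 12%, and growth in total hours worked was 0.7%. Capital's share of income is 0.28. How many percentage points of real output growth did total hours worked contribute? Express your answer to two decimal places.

Labor's share = 1 − 0.28 = 0.72.
Contribution = share × growth = 0.72 × 0.7 = 0.504 pp.

0.50 percentage points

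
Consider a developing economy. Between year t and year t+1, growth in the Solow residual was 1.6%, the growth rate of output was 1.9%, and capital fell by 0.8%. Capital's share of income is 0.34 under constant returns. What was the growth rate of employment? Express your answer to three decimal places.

Labor's share = 1 − 0.34 = 0.66.
gY = gA + 0.34×(-0.8) + 0.66×g.
0.66×g = 1.9 − 1.6 + 0.272 = 0.572.
g = 0.572 / 0.66 = 0.86667%.

Employment growth was 0.867%.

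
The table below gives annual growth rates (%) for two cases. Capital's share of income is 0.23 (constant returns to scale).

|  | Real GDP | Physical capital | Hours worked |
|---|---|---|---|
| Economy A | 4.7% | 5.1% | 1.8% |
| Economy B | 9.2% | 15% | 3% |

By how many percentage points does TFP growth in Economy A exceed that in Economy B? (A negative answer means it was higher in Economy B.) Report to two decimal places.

-1.30 percentage points

Labor's share = 1 − 0.23 = 0.77.
Economy A: TFP = 4.7 − 1.173 − 1.386 = 2.141%.
Economy B: TFP = 9.2 − 3.45 − 2.31 = 3.44%.
Difference = 2.141 − (3.44) = -1.299 pp.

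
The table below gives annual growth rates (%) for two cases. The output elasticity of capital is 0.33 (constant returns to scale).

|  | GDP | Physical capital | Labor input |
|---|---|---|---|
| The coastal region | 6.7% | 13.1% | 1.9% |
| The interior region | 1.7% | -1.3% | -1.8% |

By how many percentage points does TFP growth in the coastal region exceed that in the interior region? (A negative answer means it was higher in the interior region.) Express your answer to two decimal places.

-2.23 percentage points

Labor's share = 1 − 0.33 = 0.67.
The coastal region: TFP = 6.7 − 4.323 − 1.273 = 1.104%.
The interior region: TFP = 1.7 + 0.429 + 1.206 = 3.335%.
Difference = 1.104 − (3.335) = -2.231 pp.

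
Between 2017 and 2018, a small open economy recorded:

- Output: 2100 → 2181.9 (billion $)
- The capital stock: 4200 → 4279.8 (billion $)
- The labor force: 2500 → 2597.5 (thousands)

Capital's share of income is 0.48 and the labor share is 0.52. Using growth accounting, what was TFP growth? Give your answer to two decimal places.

Output growth = (2181.9 − 2100) / 2100 = 3.9%.
The capital stock growth = (4279.8 − 4200) / 4200 = 1.9%.
The labor force growth = (2597.5 − 2500) / 2500 = 3.9%.
Labor's share = 1 − 0.48 = 0.52.
The capital stock: 0.48 × 1.9 = 0.912 pp.
The labor force: 0.52 × 3.9 = 2.028 pp.
TFP growth = 3.9 − 2.94 = 0.96%.

0.96%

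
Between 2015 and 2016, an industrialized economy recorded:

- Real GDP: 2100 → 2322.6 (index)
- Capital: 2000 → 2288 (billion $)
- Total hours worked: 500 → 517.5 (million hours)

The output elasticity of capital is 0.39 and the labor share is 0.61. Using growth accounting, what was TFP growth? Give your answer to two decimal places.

Real GDP growth = (2322.6 − 2100) / 2100 = 10.6%.
Capital growth = (2288 − 2000) / 2000 = 14.4%.
Total hours worked growth = (517.5 − 500) / 500 = 3.5%.
Labor's share = 1 − 0.39 = 0.61.
Capital: 0.39 × 14.4 = 5.616 pp.
Total hours worked: 0.61 × 3.5 = 2.135 pp.
TFP growth = 10.6 − 7.751 = 2.849%.

2.85%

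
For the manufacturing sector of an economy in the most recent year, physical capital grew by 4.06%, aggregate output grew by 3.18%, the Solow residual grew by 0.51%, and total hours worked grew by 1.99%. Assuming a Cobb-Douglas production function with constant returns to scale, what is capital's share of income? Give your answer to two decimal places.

gY = gA + α·gK + (1−α)·gL, so gY − gA − gL = α(gK − gL).
3.18 − 0.51 − 1.99 = α × (4.06 − 1.99).
0.68 = 2.07 α, so α = 0.3285.

Capital's share of income is 0.33.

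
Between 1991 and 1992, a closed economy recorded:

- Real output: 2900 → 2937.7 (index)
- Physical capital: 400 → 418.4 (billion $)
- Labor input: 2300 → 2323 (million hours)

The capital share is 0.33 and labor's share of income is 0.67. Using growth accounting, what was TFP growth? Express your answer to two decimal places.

Real output growth = (2937.7 − 2900) / 2900 = 1.3%.
Physical capital growth = (418.4 − 400) / 400 = 4.6%.
Labor input growth = (2323 − 2300) / 2300 = 1%.
Labor's share = 1 − 0.33 = 0.67.
Physical capital: 0.33 × 4.6 = 1.518 pp.
Labor input: 0.67 × 1 = 0.67 pp.
TFP growth = 1.3 − 2.188 = -0.888%.

-0.89%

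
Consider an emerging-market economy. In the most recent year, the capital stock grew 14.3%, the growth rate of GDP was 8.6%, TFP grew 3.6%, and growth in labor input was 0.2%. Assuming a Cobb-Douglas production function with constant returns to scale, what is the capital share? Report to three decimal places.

gY = gA + α·gK + (1−α)·gL, so gY − gA − gL = α(gK − gL).
8.6 − 3.6 − 0.2 = α × (14.3 − 0.2).
4.8 = 14.1 α, so α = 0.34043.

The capital share is 0.340.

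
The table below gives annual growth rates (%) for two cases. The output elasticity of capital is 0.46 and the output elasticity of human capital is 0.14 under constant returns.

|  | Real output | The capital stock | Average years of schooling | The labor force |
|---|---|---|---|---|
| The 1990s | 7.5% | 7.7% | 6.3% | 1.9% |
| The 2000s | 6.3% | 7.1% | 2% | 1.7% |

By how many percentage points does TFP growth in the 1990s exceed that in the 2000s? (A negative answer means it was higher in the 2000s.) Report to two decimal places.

Labor's share = 1 − 0.46 − 0.14 = 0.4.
The 1990s: TFP = 7.5 − 3.542 − 0.882 − 0.76 = 2.316%.
The 2000s: TFP = 6.3 − 3.266 − 0.28 − 0.68 = 2.074%.
Difference = 2.316 − (2.074) = 0.242 pp.

0.24 percentage points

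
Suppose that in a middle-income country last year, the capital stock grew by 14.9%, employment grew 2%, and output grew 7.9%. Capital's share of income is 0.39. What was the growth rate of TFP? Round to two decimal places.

TFP grew 0.87%.

Labor's share = 1 − 0.39 = 0.61.
The capital stock: 0.39 × 14.9 = 5.811 pp.
Employment: 0.61 × 2 = 1.22 pp.
TFP growth = 7.9 − 7.031 = 0.869%.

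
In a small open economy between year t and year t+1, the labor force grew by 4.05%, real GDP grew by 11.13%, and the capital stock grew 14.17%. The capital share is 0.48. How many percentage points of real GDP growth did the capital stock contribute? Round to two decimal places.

6.80

Contribution = share × growth = 0.48 × 14.17 = 6.8016 pp.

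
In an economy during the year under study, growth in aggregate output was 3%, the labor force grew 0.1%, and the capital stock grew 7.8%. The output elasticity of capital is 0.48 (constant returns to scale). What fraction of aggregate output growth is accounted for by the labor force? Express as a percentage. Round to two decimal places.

Labor's share = 1 − 0.48 = 0.52.
The labor force contributed 0.52 × 0.1 = 0.052 pp.
Share of growth = 0.052 / 3 × 100 = 1.7333%.

The labor force accounted for 1.73% of growth.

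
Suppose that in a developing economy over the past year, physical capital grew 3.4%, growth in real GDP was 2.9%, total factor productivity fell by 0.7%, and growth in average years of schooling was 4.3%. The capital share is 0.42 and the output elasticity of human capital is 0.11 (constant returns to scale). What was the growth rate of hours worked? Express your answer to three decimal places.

Labor's share = 1 − 0.42 − 0.11 = 0.47.
gY = gA + 0.42×3.4 + 0.11×4.3 + 0.47×g.
0.47×g = 2.9 + 0.7 − 1.901 = 1.699.
g = 1.699 / 0.47 = 3.61489%.

3.615%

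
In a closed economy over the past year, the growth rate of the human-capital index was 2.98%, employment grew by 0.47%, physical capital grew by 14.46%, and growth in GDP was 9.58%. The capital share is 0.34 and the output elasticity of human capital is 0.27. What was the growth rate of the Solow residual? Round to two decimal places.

3.68%

Labor's share = 1 − 0.34 − 0.27 = 0.39.
Physical capital: 0.34 × 14.46 = 4.9164 pp.
The human-capital index: 0.27 × 2.98 = 0.8046 pp.
Employment: 0.39 × 0.47 = 0.1833 pp.
TFP growth = 9.58 − 5.9043 = 3.6757%.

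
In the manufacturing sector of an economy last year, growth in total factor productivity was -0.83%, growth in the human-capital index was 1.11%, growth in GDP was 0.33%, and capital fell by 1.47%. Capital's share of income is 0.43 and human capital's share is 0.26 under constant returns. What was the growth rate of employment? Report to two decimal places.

4.85%

Labor's share = 1 − 0.43 − 0.26 = 0.31.
gY = gA + 0.43×(-1.47) + 0.26×1.11 + 0.31×g.
0.31×g = 0.33 + 0.83 + 0.3435 = 1.5035.
g = 1.5035 / 0.31 = 4.85%.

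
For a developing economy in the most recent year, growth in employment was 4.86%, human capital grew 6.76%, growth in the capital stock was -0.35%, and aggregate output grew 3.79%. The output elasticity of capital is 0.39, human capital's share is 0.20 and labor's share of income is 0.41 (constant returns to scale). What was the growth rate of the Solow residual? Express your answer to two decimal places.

0.58%

Labor's share = 1 − 0.39 − 0.2 = 0.41.
The capital stock: 0.39 × (-0.35) = -0.1365 pp.
Human capital: 0.2 × 6.76 = 1.352 pp.
Employment: 0.41 × 4.86 = 1.9926 pp.
TFP growth = 3.79 − 3.2081 = 0.5819%.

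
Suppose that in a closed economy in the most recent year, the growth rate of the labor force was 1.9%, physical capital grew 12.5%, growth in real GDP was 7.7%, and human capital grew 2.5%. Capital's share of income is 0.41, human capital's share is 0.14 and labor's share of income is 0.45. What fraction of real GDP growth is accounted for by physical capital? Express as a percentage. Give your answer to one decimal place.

Physical capital accounted for 66.6% of growth.

Physical capital contributed 0.41 × 12.5 = 5.125 pp.
Share of growth = 5.125 / 7.7 × 100 = 66.558%.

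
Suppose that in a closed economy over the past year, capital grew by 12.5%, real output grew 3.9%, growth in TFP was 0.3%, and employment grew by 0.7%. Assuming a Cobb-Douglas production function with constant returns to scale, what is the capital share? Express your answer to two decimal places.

gY = gA + α·gK + (1−α)·gL, so gY − gA − gL = α(gK − gL).
3.9 − 0.3 − 0.7 = α × (12.5 − 0.7).
2.9 = 11.8 α, so α = 0.2458.

0.25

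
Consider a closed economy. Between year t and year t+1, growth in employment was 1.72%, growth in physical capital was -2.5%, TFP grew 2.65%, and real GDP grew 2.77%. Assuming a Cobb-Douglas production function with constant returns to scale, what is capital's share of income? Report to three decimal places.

0.379

gY = gA + α·gK + (1−α)·gL, so gY − gA − gL = α(gK − gL).
2.77 − 2.65 − 1.72 = α × (-2.5 − 1.72).
-1.6 = -4.22 α, so α = 0.37915.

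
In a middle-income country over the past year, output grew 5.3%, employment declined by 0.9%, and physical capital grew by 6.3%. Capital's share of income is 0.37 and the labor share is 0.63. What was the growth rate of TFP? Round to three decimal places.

3.536%

Labor's share = 1 − 0.37 = 0.63.
Physical capital: 0.37 × 6.3 = 2.331 pp.
Employment: 0.63 × (-0.9) = -0.567 pp.
TFP growth = 5.3 − 1.764 = 3.536%.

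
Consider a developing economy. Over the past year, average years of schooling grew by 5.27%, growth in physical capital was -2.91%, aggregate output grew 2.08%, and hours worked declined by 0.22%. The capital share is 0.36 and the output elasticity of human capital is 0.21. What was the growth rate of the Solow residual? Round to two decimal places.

Labor's share = 1 − 0.36 − 0.21 = 0.43.
Physical capital: 0.36 × (-2.91) = -1.0476 pp.
Average years of schooling: 0.21 × 5.27 = 1.1067 pp.
Hours worked: 0.43 × (-0.22) = -0.0946 pp.
TFP growth = 2.08 + 0.0355 = 2.1155%.

The Solow residual growth was 2.12%.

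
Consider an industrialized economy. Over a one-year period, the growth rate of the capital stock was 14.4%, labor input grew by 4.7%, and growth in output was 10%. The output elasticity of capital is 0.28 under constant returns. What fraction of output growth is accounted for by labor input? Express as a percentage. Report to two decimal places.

33.84%

Labor's share = 1 − 0.28 = 0.72.
Labor input contributed 0.72 × 4.7 = 3.384 pp.
Share of growth = 3.384 / 10 × 100 = 33.84%.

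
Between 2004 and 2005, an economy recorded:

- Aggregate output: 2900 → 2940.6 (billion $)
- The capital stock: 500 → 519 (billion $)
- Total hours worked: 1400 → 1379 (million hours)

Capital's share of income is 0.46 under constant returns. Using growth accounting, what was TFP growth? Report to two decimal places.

Aggregate output growth = (2940.6 − 2900) / 2900 = 1.4%.
The capital stock growth = (519 − 500) / 500 = 3.8%.
Total hours worked growth = (1379 − 1400) / 1400 = -1.5%.
Labor's share = 1 − 0.46 = 0.54.
The capital stock: 0.46 × 3.8 = 1.748 pp.
Total hours worked: 0.54 × (-1.5) = -0.81 pp.
TFP growth = 1.4 − 0.938 = 0.462%.

TFP growth was 0.46%.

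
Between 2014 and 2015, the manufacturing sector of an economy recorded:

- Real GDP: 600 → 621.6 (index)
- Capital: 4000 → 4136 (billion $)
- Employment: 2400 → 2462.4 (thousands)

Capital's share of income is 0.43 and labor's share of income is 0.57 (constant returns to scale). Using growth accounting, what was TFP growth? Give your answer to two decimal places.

Real GDP growth = (621.6 − 600) / 600 = 3.6%.
Capital growth = (4136 − 4000) / 4000 = 3.4%.
Employment growth = (2462.4 − 2400) / 2400 = 2.6%.
Labor's share = 1 − 0.43 = 0.57.
Capital: 0.43 × 3.4 = 1.462 pp.
Employment: 0.57 × 2.6 = 1.482 pp.
TFP growth = 3.6 − 2.944 = 0.656%.

TFP grew 0.66%.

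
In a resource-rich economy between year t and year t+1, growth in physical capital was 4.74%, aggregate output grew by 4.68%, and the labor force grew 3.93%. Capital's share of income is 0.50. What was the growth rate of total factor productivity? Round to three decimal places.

0.345%

Labor's share = 1 − 0.5 = 0.5.
Physical capital: 0.5 × 4.74 = 2.37 pp.
The labor force: 0.5 × 3.93 = 1.965 pp.
TFP growth = 4.68 − 4.335 = 0.345%.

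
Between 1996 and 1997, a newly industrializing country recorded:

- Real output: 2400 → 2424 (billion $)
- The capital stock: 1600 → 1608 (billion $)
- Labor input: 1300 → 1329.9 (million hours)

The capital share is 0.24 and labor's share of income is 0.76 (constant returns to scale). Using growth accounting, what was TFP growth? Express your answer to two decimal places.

-0.87%

Real output growth = (2424 − 2400) / 2400 = 1%.
The capital stock growth = (1608 − 1600) / 1600 = 0.5%.
Labor input growth = (1329.9 − 1300) / 1300 = 2.3%.
Labor's share = 1 − 0.24 = 0.76.
The capital stock: 0.24 × 0.5 = 0.12 pp.
Labor input: 0.76 × 2.3 = 1.748 pp.
TFP growth = 1 − 1.868 = -0.868%.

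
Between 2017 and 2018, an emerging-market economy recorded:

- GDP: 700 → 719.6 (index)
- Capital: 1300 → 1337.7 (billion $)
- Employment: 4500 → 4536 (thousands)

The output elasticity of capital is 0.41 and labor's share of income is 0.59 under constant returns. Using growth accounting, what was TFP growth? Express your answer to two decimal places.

1.14%

GDP growth = (719.6 − 700) / 700 = 2.8%.
Capital growth = (1337.7 − 1300) / 1300 = 2.9%.
Employment growth = (4536 − 4500) / 4500 = 0.8%.
Labor's share = 1 − 0.41 = 0.59.
Capital: 0.41 × 2.9 = 1.189 pp.
Employment: 0.59 × 0.8 = 0.472 pp.
TFP growth = 2.8 − 1.661 = 1.139%.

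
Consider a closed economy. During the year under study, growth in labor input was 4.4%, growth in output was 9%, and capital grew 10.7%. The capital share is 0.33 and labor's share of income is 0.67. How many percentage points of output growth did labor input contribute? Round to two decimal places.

2.95 pp

Labor's share = 1 − 0.33 = 0.67.
Contribution = share × growth = 0.67 × 4.4 = 2.948 pp.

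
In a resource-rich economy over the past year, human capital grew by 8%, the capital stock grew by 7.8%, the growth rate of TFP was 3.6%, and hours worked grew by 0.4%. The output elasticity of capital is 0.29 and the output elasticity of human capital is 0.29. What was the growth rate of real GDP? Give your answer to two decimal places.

8.35%

Labor's share = 1 − 0.29 − 0.29 = 0.42.
The capital stock: 0.29 × 7.8 = 2.262 pp.
Human capital: 0.29 × 8 = 2.32 pp.
Hours worked: 0.42 × 0.4 = 0.168 pp.
Output growth = 3.6 + 4.75 = 8.35%.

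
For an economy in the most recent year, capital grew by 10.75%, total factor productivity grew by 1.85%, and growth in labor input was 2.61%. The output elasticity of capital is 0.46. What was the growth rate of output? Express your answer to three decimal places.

Labor's share = 1 − 0.46 = 0.54.
Capital: 0.46 × 10.75 = 4.945 pp.
Labor input: 0.54 × 2.61 = 1.4094 pp.
Output growth = 1.85 + 6.3544 = 8.2044%.

Output grew 8.204%.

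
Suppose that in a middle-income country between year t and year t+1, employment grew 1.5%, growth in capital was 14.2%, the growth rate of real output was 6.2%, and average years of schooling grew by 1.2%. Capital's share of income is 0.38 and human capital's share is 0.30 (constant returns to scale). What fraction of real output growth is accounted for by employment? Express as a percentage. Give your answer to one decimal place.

Labor's share = 1 − 0.38 − 0.3 = 0.32.
Employment contributed 0.32 × 1.5 = 0.48 pp.
Share of growth = 0.48 / 6.2 × 100 = 7.742%.

Employment accounted for 7.7% of growth.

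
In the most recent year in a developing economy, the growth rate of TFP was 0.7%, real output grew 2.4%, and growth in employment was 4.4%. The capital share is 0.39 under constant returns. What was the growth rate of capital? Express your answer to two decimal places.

Labor's share = 1 − 0.39 = 0.61.
gY = gA + 0.61×4.4 + 0.39×g.
0.39×g = 2.4 − 0.7 − 2.684 = -0.984.
g = -0.984 / 0.39 = -2.5231%.

-2.52%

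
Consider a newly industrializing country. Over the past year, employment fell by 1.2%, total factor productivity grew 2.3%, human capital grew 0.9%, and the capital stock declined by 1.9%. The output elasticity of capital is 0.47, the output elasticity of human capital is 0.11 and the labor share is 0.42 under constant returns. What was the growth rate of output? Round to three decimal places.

Output grew 1.002%.

Labor's share = 1 − 0.47 − 0.11 = 0.42.
The capital stock: 0.47 × (-1.9) = -0.893 pp.
Human capital: 0.11 × 0.9 = 0.099 pp.
Employment: 0.42 × (-1.2) = -0.504 pp.
Output growth = 2.3 + (-1.298) = 1.002%.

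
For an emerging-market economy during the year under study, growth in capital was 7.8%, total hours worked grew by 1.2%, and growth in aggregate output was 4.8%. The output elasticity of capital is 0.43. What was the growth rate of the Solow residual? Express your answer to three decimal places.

Labor's share = 1 − 0.43 = 0.57.
Capital: 0.43 × 7.8 = 3.354 pp.
Total hours worked: 0.57 × 1.2 = 0.684 pp.
TFP growth = 4.8 − 4.038 = 0.762%.

The Solow residual growth was 0.762%.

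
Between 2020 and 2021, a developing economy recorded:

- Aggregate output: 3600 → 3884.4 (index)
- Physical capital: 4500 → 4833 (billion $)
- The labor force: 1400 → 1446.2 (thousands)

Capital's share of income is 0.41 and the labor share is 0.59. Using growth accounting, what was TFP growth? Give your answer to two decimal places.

Aggregate output growth = (3884.4 − 3600) / 3600 = 7.9%.
Physical capital growth = (4833 − 4500) / 4500 = 7.4%.
The labor force growth = (1446.2 − 1400) / 1400 = 3.3%.
Labor's share = 1 − 0.41 = 0.59.
Physical capital: 0.41 × 7.4 = 3.034 pp.
The labor force: 0.59 × 3.3 = 1.947 pp.
TFP growth = 7.9 − 4.981 = 2.919%.

TFP grew 2.92%.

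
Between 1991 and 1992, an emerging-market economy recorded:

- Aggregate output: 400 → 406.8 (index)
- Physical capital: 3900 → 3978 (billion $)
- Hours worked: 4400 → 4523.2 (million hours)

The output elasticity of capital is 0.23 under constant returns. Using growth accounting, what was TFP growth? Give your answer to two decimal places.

-0.92%

Aggregate output growth = (406.8 − 400) / 400 = 1.7%.
Physical capital growth = (3978 − 3900) / 3900 = 2%.
Hours worked growth = (4523.2 − 4400) / 4400 = 2.8%.
Labor's share = 1 − 0.23 = 0.77.
Physical capital: 0.23 × 2 = 0.46 pp.
Hours worked: 0.77 × 2.8 = 2.156 pp.
TFP growth = 1.7 − 2.616 = -0.916%.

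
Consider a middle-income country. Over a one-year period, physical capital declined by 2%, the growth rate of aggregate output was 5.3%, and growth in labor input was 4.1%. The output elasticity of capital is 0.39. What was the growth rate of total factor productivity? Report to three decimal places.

Labor's share = 1 − 0.39 = 0.61.
Physical capital: 0.39 × (-2) = -0.78 pp.
Labor input: 0.61 × 4.1 = 2.501 pp.
TFP growth = 5.3 − 1.721 = 3.579%.

3.579%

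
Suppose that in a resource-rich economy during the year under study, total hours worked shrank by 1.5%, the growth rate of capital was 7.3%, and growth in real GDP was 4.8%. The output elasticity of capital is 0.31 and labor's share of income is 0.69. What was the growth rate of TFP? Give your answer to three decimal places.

Labor's share = 1 − 0.31 = 0.69.
Capital: 0.31 × 7.3 = 2.263 pp.
Total hours worked: 0.69 × (-1.5) = -1.035 pp.
TFP growth = 4.8 − 1.228 = 3.572%.

3.572%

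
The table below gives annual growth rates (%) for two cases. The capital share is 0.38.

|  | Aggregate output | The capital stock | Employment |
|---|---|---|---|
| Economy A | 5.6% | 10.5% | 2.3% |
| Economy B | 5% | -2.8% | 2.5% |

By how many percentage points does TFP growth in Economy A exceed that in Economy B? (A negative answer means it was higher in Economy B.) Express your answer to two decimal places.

Labor's share = 1 − 0.38 = 0.62.
Economy A: TFP = 5.6 − 3.99 − 1.426 = 0.184%.
Economy B: TFP = 5 + 1.064 − 1.55 = 4.514%.
Difference = 0.184 − (4.514) = -4.33 pp.

-4.33 percentage points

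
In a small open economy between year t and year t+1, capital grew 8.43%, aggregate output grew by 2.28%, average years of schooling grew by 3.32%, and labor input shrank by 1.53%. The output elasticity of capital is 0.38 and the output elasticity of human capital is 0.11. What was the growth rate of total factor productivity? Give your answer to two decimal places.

-0.51%

Labor's share = 1 − 0.38 − 0.11 = 0.51.
Capital: 0.38 × 8.43 = 3.2034 pp.
Average years of schooling: 0.11 × 3.32 = 0.3652 pp.
Labor input: 0.51 × (-1.53) = -0.7803 pp.
TFP growth = 2.28 − 2.7883 = -0.5083%.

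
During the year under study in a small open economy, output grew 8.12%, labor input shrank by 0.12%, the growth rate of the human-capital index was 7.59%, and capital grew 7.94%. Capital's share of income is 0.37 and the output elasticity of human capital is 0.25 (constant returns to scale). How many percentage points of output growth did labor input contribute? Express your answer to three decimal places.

-0.046 pp

Labor's share = 1 − 0.37 − 0.25 = 0.38.
Contribution = share × growth = 0.38 × (-0.12) = -0.0456 pp.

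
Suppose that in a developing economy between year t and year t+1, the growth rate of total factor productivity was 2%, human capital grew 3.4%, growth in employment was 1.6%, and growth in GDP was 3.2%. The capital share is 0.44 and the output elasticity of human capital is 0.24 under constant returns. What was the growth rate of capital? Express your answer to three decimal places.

Labor's share = 1 − 0.44 − 0.24 = 0.32.
gY = gA + 0.24×3.4 + 0.32×1.6 + 0.44×g.
0.44×g = 3.2 − 2 − 1.328 = -0.128.
g = -0.128 / 0.44 = -0.29091%.

-0.291%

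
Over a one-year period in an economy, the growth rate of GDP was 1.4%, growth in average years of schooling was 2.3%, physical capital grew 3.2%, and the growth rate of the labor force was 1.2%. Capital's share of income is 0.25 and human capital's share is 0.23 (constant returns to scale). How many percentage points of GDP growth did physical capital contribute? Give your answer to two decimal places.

0.80 pp

Contribution = share × growth = 0.25 × 3.2 = 0.8 pp.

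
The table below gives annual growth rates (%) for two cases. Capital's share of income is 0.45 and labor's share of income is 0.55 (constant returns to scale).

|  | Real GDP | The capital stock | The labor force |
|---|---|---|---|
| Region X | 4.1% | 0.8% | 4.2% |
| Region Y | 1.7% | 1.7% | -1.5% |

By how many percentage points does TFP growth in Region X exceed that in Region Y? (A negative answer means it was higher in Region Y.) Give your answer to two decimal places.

-0.33 percentage points

Labor's share = 1 − 0.45 = 0.55.
Region X: TFP = 4.1 − 0.36 − 2.31 = 1.43%.
Region Y: TFP = 1.7 − 0.765 + 0.825 = 1.76%.
Difference = 1.43 − (1.76) = -0.33 pp.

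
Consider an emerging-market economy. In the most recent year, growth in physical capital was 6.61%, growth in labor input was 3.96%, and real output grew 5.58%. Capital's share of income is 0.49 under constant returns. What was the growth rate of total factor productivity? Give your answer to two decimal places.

Labor's share = 1 − 0.49 = 0.51.
Physical capital: 0.49 × 6.61 = 3.2389 pp.
Labor input: 0.51 × 3.96 = 2.0196 pp.
TFP growth = 5.58 − 5.2585 = 0.3215%.

0.32%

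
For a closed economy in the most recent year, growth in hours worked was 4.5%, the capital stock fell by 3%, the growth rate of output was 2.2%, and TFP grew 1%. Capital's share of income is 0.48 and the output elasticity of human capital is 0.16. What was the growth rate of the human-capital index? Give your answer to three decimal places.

6.375%

Labor's share = 1 − 0.48 − 0.16 = 0.36.
gY = gA + 0.48×(-3) + 0.36×4.5 + 0.16×g.
0.16×g = 2.2 − 1 − 0.18 = 1.02.
g = 1.02 / 0.16 = 6.375%.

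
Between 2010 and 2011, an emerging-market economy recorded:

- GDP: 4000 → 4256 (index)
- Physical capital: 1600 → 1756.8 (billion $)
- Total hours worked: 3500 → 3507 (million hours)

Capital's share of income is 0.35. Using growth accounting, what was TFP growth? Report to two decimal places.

GDP growth = (4256 − 4000) / 4000 = 6.4%.
Physical capital growth = (1756.8 − 1600) / 1600 = 9.8%.
Total hours worked growth = (3507 − 3500) / 3500 = 0.2%.
Labor's share = 1 − 0.35 = 0.65.
Physical capital: 0.35 × 9.8 = 3.43 pp.
Total hours worked: 0.65 × 0.2 = 0.13 pp.
TFP growth = 6.4 − 3.56 = 2.84%.

2.84%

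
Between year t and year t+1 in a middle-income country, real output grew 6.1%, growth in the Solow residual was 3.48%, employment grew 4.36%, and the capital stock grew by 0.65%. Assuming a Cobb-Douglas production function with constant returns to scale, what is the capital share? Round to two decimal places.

The capital share is 0.47.

gY = gA + α·gK + (1−α)·gL, so gY − gA − gL = α(gK − gL).
6.1 − 3.48 − 4.36 = α × (0.65 − 4.36).
-1.74 = -3.71 α, so α = 0.469.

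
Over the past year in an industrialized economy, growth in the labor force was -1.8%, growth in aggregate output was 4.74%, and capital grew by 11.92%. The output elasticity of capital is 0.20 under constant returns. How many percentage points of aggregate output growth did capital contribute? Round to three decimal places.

2.384

Contribution = share × growth = 0.2 × 11.92 = 2.384 pp.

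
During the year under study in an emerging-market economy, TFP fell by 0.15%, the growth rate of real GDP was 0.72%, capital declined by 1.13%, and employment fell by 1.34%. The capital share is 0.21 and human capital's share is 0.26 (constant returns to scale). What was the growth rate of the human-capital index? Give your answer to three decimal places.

6.990%

Labor's share = 1 − 0.21 − 0.26 = 0.53.
gY = gA + 0.21×(-1.13) + 0.53×(-1.34) + 0.26×g.
0.26×g = 0.72 + 0.15 + 0.9475 = 1.8175.
g = 1.8175 / 0.26 = 6.99038%.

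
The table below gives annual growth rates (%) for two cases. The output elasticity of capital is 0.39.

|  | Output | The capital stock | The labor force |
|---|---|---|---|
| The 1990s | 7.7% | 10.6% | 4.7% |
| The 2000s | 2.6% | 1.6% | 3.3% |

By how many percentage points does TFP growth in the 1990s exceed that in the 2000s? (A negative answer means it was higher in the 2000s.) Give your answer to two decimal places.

Labor's share = 1 − 0.39 = 0.61.
The 1990s: TFP = 7.7 − 4.134 − 2.867 = 0.699%.
The 2000s: TFP = 2.6 − 0.624 − 2.013 = -0.037%.
Difference = 0.699 − (-0.037) = 0.736 pp.

0.74 percentage points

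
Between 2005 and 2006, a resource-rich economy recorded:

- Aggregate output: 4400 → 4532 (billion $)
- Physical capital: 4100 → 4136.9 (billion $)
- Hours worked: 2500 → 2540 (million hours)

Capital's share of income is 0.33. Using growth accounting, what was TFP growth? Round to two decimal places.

1.63%

Aggregate output growth = (4532 − 4400) / 4400 = 3%.
Physical capital growth = (4136.9 − 4100) / 4100 = 0.9%.
Hours worked growth = (2540 − 2500) / 2500 = 1.6%.
Labor's share = 1 − 0.33 = 0.67.
Physical capital: 0.33 × 0.9 = 0.297 pp.
Hours worked: 0.67 × 1.6 = 1.072 pp.
TFP growth = 3 − 1.369 = 1.631%.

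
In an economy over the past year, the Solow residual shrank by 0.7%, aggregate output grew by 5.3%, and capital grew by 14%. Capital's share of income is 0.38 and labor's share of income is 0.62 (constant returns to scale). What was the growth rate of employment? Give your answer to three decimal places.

Labor's share = 1 − 0.38 = 0.62.
gY = gA + 0.38×14 + 0.62×g.
0.62×g = 5.3 + 0.7 − 5.32 = 0.68.
g = 0.68 / 0.62 = 1.09677%.

1.097%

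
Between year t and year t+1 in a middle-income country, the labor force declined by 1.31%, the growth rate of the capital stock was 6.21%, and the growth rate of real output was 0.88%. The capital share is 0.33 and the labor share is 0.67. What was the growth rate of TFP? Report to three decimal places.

-0.292%

Labor's share = 1 − 0.33 = 0.67.
The capital stock: 0.33 × 6.21 = 2.0493 pp.
The labor force: 0.67 × (-1.31) = -0.8777 pp.
TFP growth = 0.88 − 1.1716 = -0.2916%.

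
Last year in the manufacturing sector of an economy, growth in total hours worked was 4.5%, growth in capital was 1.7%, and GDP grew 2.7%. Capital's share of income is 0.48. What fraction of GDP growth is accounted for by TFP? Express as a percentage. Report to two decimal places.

TFP accounted for -16.89% of growth.

Labor's share = 1 − 0.48 = 0.52.
Capital: 0.48 × 1.7 = 0.816 pp.
Total hours worked: 0.52 × 4.5 = 2.34 pp.
TFP growth = 2.7 − 3.156 = -0.456%.
TFP share of growth = -0.456 / 2.7 × 100 = -16.8889%.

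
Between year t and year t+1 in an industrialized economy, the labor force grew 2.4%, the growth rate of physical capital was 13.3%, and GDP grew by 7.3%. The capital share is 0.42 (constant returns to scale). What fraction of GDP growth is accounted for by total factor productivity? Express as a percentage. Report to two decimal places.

4.41%

Labor's share = 1 − 0.42 = 0.58.
Physical capital: 0.42 × 13.3 = 5.586 pp.
The labor force: 0.58 × 2.4 = 1.392 pp.
TFP growth = 7.3 − 6.978 = 0.322%.
TFP share of growth = 0.322 / 7.3 × 100 = 4.411%.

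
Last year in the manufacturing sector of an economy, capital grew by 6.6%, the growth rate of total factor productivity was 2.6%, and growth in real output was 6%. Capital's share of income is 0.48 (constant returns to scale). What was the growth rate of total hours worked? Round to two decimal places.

Total hours worked grew 0.45%.

Labor's share = 1 − 0.48 = 0.52.
gY = gA + 0.48×6.6 + 0.52×g.
0.52×g = 6 − 2.6 − 3.168 = 0.232.
g = 0.232 / 0.52 = 0.4462%.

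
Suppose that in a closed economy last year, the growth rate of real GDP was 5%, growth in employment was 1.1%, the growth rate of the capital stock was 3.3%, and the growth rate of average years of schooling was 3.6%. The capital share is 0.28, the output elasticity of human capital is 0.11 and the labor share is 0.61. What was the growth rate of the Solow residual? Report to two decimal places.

3.01%

Labor's share = 1 − 0.28 − 0.11 = 0.61.
The capital stock: 0.28 × 3.3 = 0.924 pp.
Average years of schooling: 0.11 × 3.6 = 0.396 pp.
Employment: 0.61 × 1.1 = 0.671 pp.
TFP growth = 5 − 1.991 = 3.009%.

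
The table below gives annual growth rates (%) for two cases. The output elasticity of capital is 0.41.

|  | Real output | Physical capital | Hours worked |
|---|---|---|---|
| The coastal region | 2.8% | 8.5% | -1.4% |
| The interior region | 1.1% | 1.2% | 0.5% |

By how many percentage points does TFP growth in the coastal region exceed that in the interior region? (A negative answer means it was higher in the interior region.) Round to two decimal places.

-0.17 percentage points

Labor's share = 1 − 0.41 = 0.59.
The coastal region: TFP = 2.8 − 3.485 + 0.826 = 0.141%.
The interior region: TFP = 1.1 − 0.492 − 0.295 = 0.313%.
Difference = 0.141 − (0.313) = -0.172 pp.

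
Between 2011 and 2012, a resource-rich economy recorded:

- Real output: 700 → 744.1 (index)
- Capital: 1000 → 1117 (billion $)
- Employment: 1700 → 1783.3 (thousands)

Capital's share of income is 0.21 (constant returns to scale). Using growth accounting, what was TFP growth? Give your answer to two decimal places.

-0.03%

Real output growth = (744.1 − 700) / 700 = 6.3%.
Capital growth = (1117 − 1000) / 1000 = 11.7%.
Employment growth = (1783.3 − 1700) / 1700 = 4.9%.
Labor's share = 1 − 0.21 = 0.79.
Capital: 0.21 × 11.7 = 2.457 pp.
Employment: 0.79 × 4.9 = 3.871 pp.
TFP growth = 6.3 − 6.328 = -0.028%.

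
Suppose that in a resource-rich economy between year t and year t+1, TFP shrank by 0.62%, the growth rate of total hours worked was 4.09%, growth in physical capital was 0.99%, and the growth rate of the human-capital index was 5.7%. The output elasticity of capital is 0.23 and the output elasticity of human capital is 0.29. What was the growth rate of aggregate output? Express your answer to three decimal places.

Aggregate output grew 3.224%.

Labor's share = 1 − 0.23 − 0.29 = 0.48.
Physical capital: 0.23 × 0.99 = 0.2277 pp.
The human-capital index: 0.29 × 5.7 = 1.653 pp.
Total hours worked: 0.48 × 4.09 = 1.9632 pp.
Output growth = -0.62 + 3.8439 = 3.2239%.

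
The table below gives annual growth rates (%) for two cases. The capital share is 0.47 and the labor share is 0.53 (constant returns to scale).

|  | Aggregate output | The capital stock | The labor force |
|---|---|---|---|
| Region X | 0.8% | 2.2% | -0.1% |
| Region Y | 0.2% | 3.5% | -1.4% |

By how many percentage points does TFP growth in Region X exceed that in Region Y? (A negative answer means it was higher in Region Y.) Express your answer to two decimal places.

0.52 percentage points

Labor's share = 1 − 0.47 = 0.53.
Region X: TFP = 0.8 − 1.034 + 0.053 = -0.181%.
Region Y: TFP = 0.2 − 1.645 + 0.742 = -0.703%.
Difference = -0.181 − (-0.703) = 0.522 pp.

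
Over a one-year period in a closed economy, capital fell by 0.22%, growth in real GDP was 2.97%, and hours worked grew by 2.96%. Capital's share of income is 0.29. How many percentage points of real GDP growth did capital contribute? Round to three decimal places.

Contribution = share × growth = 0.29 × (-0.22) = -0.0638 pp.

-0.064 percentage points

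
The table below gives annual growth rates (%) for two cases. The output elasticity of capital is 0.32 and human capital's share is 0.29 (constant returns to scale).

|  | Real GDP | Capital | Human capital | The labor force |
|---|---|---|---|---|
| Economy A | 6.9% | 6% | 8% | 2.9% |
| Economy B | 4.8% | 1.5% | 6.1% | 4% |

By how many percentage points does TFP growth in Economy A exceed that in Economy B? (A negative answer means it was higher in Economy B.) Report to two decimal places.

0.54 percentage points

Labor's share = 1 − 0.32 − 0.29 = 0.39.
Economy A: TFP = 6.9 − 1.92 − 2.32 − 1.131 = 1.529%.
Economy B: TFP = 4.8 − 0.48 − 1.769 − 1.56 = 0.991%.
Difference = 1.529 − (0.991) = 0.538 pp.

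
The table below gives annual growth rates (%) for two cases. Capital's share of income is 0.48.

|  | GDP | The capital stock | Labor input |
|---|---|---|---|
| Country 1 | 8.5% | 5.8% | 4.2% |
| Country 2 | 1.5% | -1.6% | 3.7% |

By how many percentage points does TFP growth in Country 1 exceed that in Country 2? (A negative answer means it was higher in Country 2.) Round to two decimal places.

Labor's share = 1 − 0.48 = 0.52.
Country 1: TFP = 8.5 − 2.784 − 2.184 = 3.532%.
Country 2: TFP = 1.5 + 0.768 − 1.924 = 0.344%.
Difference = 3.532 − (0.344) = 3.188 pp.

3.19 percentage points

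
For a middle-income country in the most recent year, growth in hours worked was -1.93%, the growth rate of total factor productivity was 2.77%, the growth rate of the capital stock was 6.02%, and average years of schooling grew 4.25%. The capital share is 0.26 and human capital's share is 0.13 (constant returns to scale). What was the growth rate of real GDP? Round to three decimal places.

Labor's share = 1 − 0.26 − 0.13 = 0.61.
The capital stock: 0.26 × 6.02 = 1.5652 pp.
Average years of schooling: 0.13 × 4.25 = 0.5525 pp.
Hours worked: 0.61 × (-1.93) = -1.1773 pp.
Output growth = 2.77 + 0.9404 = 3.7104%.

3.710%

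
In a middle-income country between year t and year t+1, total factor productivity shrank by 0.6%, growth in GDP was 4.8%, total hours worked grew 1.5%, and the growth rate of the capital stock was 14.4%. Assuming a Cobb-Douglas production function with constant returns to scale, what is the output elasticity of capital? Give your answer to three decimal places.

gY = gA + α·gK + (1−α)·gL, so gY − gA − gL = α(gK − gL).
4.8 + 0.6 − 1.5 = α × (14.4 − 1.5).
3.9 = 12.9 α, so α = 0.30233.

0.302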